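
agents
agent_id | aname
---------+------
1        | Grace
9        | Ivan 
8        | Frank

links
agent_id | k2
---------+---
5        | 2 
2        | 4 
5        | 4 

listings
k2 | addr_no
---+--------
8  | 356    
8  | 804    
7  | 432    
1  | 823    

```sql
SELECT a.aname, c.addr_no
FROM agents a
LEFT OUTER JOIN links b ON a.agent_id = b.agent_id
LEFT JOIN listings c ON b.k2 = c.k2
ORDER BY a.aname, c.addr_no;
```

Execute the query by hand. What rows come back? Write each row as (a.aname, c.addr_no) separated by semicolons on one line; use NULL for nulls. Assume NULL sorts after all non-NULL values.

Evaluate left to right. First `agents a LEFT JOIN links b` on agent_id: 3 row(s).
Then LEFT JOIN `listings c` on k2: each of those 3 rows is kept; rows whose b.k2 has no match in c get NULL for c's columns.

(Frank, NULL); (Grace, NULL); (Ivan, NULL)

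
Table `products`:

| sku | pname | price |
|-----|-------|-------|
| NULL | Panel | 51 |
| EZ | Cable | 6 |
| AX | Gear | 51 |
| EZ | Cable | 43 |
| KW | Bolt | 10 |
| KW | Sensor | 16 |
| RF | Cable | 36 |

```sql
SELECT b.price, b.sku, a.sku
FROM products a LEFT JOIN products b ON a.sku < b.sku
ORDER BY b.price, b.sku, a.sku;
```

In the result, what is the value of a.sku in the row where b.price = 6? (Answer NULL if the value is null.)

LEFT JOIN keeps every row from `products a`; unmatched rows get NULL for `products b`'s columns.
Matching on a.sku < b.sku. A NULL in a compared column never satisfies the condition.
- sku=NULL: no b row matches, row kept with b columns NULL.
- sku=EZ: 3 matching b row(s), so 3 row(s) emitted.
- sku=AX: 5 matching b row(s), so 5 row(s) emitted.
- sku=EZ: 3 matching b row(s), so 3 row(s) emitted.
- sku=KW: 1 matching b row(s), so 1 row(s) emitted.
- sku=KW: 1 matching b row(s), so 1 row(s) emitted.
- sku=RF: no b row matches, row kept with b columns NULL.

AX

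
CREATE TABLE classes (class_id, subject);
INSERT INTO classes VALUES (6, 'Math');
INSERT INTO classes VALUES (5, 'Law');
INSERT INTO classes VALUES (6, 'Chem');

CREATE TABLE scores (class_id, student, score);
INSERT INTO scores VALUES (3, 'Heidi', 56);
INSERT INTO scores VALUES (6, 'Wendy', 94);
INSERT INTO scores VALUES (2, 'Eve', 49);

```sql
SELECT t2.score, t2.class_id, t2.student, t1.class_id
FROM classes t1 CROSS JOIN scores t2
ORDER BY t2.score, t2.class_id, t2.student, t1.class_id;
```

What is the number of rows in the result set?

9

CROSS JOIN pairs every row of `classes` with every row of `scores`: 3 × 3 = 9 rows.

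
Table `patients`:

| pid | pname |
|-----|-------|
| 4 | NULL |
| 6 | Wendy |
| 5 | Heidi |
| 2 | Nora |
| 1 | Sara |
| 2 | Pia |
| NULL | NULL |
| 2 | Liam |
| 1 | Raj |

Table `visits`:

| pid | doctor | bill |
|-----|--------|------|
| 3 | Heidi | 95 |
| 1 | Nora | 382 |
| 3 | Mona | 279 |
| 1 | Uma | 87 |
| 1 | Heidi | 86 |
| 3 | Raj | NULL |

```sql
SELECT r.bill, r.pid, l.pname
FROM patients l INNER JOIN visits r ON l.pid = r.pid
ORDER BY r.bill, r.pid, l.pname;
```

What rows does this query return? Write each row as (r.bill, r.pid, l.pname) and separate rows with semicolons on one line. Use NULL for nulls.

INNER JOIN keeps only pairs where the ON condition holds.
Matching on l.pid = r.pid. A NULL in a compared column never satisfies the condition.
- pid=4: no matching r row, dropped.
- pid=6: no matching r row, dropped.
- pid=5: no matching r row, dropped.
- pid=2: no matching r row, dropped.
- pid=1: 3 matching r row(s), so 3 row(s) emitted.
- pid=2: no matching r row, dropped.
- pid=NULL: no matching r row, dropped.
- pid=2: no matching r row, dropped.
- pid=1: 3 matching r row(s), so 3 row(s) emitted.
After projecting and ordering:
r.bill | r.pid | l.pname
86 | 1 | Raj
86 | 1 | Sara
87 | 1 | Raj
87 | 1 | Sara
382 | 1 | Raj
382 | 1 | Sara

(86, 1, Raj); (86, 1, Sara); (87, 1, Raj); (87, 1, Sara); (382, 1, Raj); (382, 1, Sara)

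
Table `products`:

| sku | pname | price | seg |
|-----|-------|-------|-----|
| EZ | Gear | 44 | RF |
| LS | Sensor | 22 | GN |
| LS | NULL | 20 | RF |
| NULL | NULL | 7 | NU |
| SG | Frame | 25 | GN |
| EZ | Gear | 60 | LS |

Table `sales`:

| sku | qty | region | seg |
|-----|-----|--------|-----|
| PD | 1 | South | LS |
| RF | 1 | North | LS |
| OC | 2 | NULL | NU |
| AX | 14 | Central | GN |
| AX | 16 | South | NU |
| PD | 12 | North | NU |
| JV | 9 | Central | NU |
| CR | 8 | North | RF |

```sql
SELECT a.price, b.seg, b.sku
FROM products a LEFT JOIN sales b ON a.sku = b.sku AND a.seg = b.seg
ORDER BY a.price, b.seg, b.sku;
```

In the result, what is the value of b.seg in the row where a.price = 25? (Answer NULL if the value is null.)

NULL

LEFT JOIN keeps every row from `products`; unmatched rows get NULL for `sales`'s columns.
Matching on a.sku = b.sku AND a.seg = b.seg. A NULL in a compared column never satisfies the condition.
Matched pairs: 0; unmatched a rows kept: 6.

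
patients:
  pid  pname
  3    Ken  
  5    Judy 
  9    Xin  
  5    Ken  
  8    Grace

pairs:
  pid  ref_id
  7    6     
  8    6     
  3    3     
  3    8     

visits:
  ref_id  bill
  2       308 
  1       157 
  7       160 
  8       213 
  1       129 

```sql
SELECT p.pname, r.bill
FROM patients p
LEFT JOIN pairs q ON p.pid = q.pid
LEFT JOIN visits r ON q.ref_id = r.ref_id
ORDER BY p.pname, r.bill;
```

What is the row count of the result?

Evaluate left to right. First `patients p LEFT JOIN pairs q` on pid: 6 row(s).
Then LEFT JOIN `visits r` on ref_id: each of those 6 rows is kept; rows whose q.ref_id has no match in r get NULL for r's columns.
Result: 6 row(s).

6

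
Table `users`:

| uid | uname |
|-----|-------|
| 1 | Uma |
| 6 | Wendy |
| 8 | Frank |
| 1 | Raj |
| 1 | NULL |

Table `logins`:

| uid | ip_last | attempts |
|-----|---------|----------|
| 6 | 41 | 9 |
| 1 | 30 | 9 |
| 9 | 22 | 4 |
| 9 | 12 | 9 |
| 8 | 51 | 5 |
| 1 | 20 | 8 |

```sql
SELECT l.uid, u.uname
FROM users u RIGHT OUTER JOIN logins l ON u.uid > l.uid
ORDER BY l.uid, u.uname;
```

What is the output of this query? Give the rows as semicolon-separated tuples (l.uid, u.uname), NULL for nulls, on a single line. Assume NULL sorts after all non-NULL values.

RIGHT JOIN keeps every row from `logins`; unmatched rows get NULL for `users`'s columns.
Matching on u.uid > l.uid.
- u[0] uid=1 → no match.
- u[1] uid=6 → 2 match(es) in l → 2 row(s).
- u[2] uid=8 → 3 match(es) in l → 3 row(s).
- u[3] uid=1 → no match.
- u[4] uid=1 → no match.
- plus 3 unmatched l row(s), each kept with NULL u columns.
After projecting and ordering:
l.uid | u.uname
1 | Frank
1 | Frank
1 | Wendy
1 | Wendy
6 | Frank
8 | NULL
9 | NULL
9 | NULL

(1, Frank); (1, Frank); (1, Wendy); (1, Wendy); (6, Frank); (8, NULL); (9, NULL); (9, NULL)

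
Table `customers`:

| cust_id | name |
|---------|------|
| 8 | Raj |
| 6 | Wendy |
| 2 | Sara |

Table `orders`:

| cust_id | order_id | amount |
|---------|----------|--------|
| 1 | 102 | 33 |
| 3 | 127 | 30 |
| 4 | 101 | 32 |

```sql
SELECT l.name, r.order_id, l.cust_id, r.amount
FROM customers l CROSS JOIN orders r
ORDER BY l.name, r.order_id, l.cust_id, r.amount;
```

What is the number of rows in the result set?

CROSS JOIN pairs every row of `customers` with every row of `orders`: 3 × 3 = 9 rows.

9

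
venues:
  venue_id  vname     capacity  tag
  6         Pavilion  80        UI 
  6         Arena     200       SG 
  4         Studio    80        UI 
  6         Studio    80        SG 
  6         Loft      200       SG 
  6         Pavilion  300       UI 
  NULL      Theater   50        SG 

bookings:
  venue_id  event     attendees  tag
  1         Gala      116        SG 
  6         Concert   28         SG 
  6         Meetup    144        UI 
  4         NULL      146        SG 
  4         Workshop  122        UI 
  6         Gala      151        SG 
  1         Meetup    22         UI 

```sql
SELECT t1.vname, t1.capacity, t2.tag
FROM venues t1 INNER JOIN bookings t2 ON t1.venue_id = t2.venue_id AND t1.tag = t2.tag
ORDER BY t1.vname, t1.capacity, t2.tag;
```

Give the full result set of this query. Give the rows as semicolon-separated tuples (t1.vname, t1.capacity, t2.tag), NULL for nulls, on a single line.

INNER JOIN keeps only pairs where the ON condition holds.
Matching on t1.venue_id = t2.venue_id AND t1.tag = t2.tag. A NULL in a compared column never satisfies the condition.
Matched pairs: 9.

(Arena, 200, SG); (Arena, 200, SG); (Loft, 200, SG); (Loft, 200, SG); (Pavilion, 80, UI); (Pavilion, 300, UI); (Studio, 80, SG); (Studio, 80, SG); (Studio, 80, UI)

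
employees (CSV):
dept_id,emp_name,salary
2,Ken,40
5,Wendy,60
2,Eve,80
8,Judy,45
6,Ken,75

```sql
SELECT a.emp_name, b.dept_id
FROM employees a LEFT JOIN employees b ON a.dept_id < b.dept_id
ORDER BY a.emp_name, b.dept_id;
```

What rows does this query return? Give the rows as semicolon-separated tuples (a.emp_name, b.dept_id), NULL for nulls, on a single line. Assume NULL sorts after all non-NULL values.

LEFT JOIN keeps every row from `employees a`; unmatched rows get NULL for `employees b`'s columns.
Matching on a.dept_id < b.dept_id.
Matched pairs: 9; unmatched a rows kept: 1.

(Eve, 5); (Eve, 6); (Eve, 8); (Judy, NULL); (Ken, 5); (Ken, 6); (Ken, 8); (Ken, 8); (Wendy, 6); (Wendy, 8)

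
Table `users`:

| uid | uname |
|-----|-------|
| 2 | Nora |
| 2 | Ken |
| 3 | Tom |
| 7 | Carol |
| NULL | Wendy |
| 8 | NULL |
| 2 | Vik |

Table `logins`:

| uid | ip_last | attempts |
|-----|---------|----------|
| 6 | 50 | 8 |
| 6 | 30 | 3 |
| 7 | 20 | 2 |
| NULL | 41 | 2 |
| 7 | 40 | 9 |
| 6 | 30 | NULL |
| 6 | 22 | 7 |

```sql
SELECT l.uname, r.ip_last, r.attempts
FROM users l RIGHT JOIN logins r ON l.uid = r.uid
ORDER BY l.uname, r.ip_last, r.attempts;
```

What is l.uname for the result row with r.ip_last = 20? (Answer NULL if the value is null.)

Carol

RIGHT JOIN keeps every row from `logins`; unmatched rows get NULL for `users`'s columns.
Matching on l.uid = r.uid. A NULL in a compared column never satisfies the condition.
Matched pairs: 2; unmatched r rows kept: 5.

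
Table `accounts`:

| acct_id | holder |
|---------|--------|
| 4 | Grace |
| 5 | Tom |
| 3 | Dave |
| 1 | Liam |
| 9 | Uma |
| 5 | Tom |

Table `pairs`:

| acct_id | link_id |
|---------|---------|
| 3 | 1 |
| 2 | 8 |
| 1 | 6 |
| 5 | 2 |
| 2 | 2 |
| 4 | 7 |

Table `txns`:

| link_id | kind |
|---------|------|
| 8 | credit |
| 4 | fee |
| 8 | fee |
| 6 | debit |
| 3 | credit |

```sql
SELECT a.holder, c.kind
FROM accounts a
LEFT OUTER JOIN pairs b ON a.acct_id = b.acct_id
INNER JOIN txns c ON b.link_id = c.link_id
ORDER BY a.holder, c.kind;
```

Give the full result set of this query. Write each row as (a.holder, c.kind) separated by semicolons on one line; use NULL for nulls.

(Liam, debit)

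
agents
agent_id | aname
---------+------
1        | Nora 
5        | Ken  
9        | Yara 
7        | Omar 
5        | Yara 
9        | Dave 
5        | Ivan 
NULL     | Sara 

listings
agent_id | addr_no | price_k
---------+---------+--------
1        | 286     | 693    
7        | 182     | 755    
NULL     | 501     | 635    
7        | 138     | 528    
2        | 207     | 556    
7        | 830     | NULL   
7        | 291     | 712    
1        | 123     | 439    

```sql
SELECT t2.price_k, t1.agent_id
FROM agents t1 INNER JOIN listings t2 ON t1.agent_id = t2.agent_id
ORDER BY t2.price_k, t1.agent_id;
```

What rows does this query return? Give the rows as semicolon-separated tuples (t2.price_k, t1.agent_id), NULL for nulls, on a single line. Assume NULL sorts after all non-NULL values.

(439, 1); (528, 7); (693, 1); (712, 7); (755, 7); (NULL, 7)

INNER JOIN keeps only pairs where the ON condition holds.
Matching on t1.agent_id = t2.agent_id. A NULL in a compared column never satisfies the condition.
Matched pairs: 6.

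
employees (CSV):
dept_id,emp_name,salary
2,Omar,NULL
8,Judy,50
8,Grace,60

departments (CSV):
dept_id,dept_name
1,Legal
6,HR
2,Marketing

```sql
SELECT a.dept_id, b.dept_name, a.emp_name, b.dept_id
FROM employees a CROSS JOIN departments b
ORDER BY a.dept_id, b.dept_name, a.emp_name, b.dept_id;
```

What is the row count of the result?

9

CROSS JOIN pairs every row of `employees` with every row of `departments`: 3 × 3 = 9 rows.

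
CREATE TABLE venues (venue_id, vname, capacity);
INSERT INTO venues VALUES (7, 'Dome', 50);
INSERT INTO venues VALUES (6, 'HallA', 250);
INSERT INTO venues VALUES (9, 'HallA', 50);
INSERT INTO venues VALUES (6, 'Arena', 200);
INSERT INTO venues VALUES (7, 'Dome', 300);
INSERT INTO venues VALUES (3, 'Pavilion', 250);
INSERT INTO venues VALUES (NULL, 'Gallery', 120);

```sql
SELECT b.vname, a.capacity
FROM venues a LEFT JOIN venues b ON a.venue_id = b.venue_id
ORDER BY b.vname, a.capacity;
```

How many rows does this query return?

11

LEFT JOIN keeps every row from `venues a`; unmatched rows get NULL for `venues b`'s columns.
Matching on a.venue_id = b.venue_id. A NULL in a compared column never satisfies the condition.
- a[0] venue_id=7 → 2 match(es) in b → 2 row(s).
- a[1] venue_id=6 → 2 match(es) in b → 2 row(s).
- a[2] venue_id=9 → 1 match(es) in b → 1 row(s).
- a[3] venue_id=6 → 2 match(es) in b → 2 row(s).
- a[4] venue_id=7 → 2 match(es) in b → 2 row(s).
- a[5] venue_id=3 → 1 match(es) in b → 1 row(s).
- a[6] venue_id=NULL → no match; kept with NULLs on the b side.
Total: 10 matched + 1 padded = 11 rows.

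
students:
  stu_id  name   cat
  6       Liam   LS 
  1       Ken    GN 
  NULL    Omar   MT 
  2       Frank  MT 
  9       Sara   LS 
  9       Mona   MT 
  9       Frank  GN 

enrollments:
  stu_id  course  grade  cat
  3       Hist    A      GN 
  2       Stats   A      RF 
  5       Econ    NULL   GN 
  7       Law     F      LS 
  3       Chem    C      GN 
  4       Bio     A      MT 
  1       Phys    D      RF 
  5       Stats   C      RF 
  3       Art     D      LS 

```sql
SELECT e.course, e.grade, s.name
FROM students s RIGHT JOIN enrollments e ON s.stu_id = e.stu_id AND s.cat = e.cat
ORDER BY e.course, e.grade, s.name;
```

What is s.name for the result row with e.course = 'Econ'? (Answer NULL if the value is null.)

RIGHT JOIN keeps every row from `enrollments`; unmatched rows get NULL for `students`'s columns.
Matching on s.stu_id = e.stu_id AND s.cat = e.cat. A NULL in a compared column never satisfies the condition.
- s (stu_id=6, cat=LS) has no partner in e.
- s (stu_id=1, cat=GN) has no partner in e.
- s (stu_id=NULL, cat=MT) has no partner in e.
- s (stu_id=2, cat=MT) has no partner in e.
- s (stu_id=9, cat=LS) has no partner in e.
- s (stu_id=9, cat=MT) has no partner in e.
- s (stu_id=9, cat=GN) has no partner in e.
- plus 9 unmatched e row(s), each kept with NULL s columns.

NULL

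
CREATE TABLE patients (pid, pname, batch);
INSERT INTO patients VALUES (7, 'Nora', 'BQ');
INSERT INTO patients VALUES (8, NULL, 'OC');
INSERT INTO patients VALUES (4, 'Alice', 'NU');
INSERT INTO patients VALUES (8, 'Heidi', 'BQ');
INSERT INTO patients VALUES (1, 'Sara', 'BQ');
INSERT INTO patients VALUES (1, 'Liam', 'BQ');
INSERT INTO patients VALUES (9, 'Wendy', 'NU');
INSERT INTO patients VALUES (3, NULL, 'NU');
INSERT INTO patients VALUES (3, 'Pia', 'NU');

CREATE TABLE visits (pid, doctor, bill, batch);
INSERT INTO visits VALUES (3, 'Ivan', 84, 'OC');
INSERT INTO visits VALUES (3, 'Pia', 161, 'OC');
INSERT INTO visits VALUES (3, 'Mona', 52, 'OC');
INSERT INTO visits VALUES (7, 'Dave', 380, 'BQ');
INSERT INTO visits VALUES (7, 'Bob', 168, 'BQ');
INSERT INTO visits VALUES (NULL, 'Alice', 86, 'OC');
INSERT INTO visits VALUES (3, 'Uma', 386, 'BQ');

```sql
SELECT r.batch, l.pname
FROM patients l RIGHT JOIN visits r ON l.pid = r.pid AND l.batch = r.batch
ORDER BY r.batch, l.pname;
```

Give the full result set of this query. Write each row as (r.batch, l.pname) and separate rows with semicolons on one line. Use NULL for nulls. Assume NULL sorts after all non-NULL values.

(BQ, Nora); (BQ, Nora); (BQ, NULL); (OC, NULL); (OC, NULL); (OC, NULL); (OC, NULL)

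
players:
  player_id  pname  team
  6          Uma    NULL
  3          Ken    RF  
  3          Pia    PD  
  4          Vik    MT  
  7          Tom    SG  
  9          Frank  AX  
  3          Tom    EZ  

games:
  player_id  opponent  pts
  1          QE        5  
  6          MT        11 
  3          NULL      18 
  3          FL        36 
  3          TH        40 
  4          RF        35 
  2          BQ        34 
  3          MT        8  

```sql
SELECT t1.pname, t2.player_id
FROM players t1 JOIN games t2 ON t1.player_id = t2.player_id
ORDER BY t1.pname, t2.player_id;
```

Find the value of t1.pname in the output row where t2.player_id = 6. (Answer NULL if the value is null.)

INNER JOIN keeps only pairs where the ON condition holds.
Matching on t1.player_id = t2.player_id.
- t1 (player_id=6) pairs with 1 row(s) of t2.
- t1 (player_id=3) pairs with 4 row(s) of t2.
- t1 (player_id=3) pairs with 4 row(s) of t2.
- t1 (player_id=4) pairs with 1 row(s) of t2.
- t1 (player_id=7) has no partner → excluded.
- t1 (player_id=9) has no partner → excluded.
- t1 (player_id=3) pairs with 4 row(s) of t2.

Uma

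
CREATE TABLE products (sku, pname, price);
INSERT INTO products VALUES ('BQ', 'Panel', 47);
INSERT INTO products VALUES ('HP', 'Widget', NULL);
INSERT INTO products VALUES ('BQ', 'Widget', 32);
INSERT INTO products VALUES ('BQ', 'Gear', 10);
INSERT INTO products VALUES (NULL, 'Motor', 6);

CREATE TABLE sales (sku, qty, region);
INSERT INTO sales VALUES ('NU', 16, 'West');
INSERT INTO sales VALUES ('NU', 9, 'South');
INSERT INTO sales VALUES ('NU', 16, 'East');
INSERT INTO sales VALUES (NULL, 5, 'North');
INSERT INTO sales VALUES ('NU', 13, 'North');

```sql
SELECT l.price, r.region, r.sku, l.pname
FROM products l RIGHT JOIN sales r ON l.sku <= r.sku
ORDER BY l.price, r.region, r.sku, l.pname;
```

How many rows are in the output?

17

RIGHT JOIN keeps every row from `sales`; unmatched rows get NULL for `products`'s columns.
Matching on l.sku <= r.sku. A NULL in a compared column never satisfies the condition.
- l row (sku=BQ): matches 4 r row(s) → 4 output row(s).
- l row (sku=HP): matches 4 r row(s) → 4 output row(s).
- l row (sku=BQ): matches 4 r row(s) → 4 output row(s).
- l row (sku=BQ): matches 4 r row(s) → 4 output row(s).
- l row (sku=NULL): no match.
- 1 r row(s) had no l match → kept, l columns NULL.
Total: 16 matched + 1 padded = 17 rows.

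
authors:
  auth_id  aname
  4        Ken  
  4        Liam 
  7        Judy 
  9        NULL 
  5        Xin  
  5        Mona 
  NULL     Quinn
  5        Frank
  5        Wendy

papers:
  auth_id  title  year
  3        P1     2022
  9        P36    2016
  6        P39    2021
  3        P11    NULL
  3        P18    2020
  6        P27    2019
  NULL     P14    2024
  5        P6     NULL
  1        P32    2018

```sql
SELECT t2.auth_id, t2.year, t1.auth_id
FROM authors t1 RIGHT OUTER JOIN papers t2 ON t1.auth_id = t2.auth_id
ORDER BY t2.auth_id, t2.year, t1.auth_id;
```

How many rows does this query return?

12

RIGHT JOIN keeps every row from `papers`; unmatched rows get NULL for `authors`'s columns.
Matching on t1.auth_id = t2.auth_id. A NULL in a compared column never satisfies the condition.
- t1 row (auth_id=4): no match.
- t1 row (auth_id=4): no match.
- t1 row (auth_id=7): no match.
- t1 row (auth_id=9): matches 1 t2 row(s) → 1 output row(s).
- t1 row (auth_id=5): matches 1 t2 row(s) → 1 output row(s).
- t1 row (auth_id=5): matches 1 t2 row(s) → 1 output row(s).
- t1 row (auth_id=NULL): no match.
- t1 row (auth_id=5): matches 1 t2 row(s) → 1 output row(s).
- t1 row (auth_id=5): matches 1 t2 row(s) → 1 output row(s).
- 7 row(s) from t2 found no t1 partner → padded with NULL.
Total: 5 matched + 7 padded = 12 rows.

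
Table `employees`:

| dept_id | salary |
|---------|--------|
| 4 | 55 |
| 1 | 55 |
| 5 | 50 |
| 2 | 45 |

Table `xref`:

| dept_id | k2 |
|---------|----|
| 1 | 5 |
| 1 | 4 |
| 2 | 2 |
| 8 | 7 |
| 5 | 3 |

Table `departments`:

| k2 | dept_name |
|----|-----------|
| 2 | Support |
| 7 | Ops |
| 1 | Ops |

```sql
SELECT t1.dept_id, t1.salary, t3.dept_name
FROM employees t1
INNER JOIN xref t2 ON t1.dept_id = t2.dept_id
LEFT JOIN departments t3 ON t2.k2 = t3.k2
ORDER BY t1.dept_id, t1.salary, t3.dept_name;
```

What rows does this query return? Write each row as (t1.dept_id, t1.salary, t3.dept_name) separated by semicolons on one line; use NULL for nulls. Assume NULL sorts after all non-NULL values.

(1, 55, NULL); (1, 55, NULL); (2, 45, Support); (5, 50, NULL)

Evaluate left to right. First `employees t1 INNER JOIN xref t2` on dept_id: 4 row(s).
Then LEFT JOIN `departments t3` on k2: each of those 4 rows is kept; rows whose t2.k2 has no match in t3 get NULL for t3's columns.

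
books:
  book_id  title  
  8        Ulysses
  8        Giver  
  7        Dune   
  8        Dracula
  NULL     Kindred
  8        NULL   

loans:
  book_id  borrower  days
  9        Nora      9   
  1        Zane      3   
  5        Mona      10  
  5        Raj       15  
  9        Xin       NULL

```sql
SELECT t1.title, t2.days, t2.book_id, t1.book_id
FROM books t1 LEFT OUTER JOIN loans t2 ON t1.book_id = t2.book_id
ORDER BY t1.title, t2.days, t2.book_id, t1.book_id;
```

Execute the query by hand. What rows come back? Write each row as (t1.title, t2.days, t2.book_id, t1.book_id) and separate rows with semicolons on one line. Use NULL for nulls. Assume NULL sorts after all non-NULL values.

(Dracula, NULL, NULL, 8); (Dune, NULL, NULL, 7); (Giver, NULL, NULL, 8); (Kindred, NULL, NULL, NULL); (Ulysses, NULL, NULL, 8); (NULL, NULL, NULL, 8)

LEFT JOIN keeps every row from `books`; unmatched rows get NULL for `loans`'s columns.
Matching on t1.book_id = t2.book_id. A NULL in a compared column never satisfies the condition.
Matched pairs: 0; unmatched t1 rows kept: 6.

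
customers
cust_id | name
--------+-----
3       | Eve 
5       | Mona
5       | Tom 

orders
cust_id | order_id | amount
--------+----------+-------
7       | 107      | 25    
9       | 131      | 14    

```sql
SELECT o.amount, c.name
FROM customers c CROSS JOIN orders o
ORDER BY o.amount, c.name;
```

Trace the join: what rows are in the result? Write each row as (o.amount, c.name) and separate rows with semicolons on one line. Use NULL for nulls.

(14, Eve); (14, Mona); (14, Tom); (25, Eve); (25, Mona); (25, Tom)

CROSS JOIN pairs every row of `customers` with every row of `orders`: 3 × 2 = 6 rows.
After projecting and ordering:
o.amount | c.name
14 | Eve
14 | Mona
14 | Tom
25 | Eve
25 | Mona
25 | Tom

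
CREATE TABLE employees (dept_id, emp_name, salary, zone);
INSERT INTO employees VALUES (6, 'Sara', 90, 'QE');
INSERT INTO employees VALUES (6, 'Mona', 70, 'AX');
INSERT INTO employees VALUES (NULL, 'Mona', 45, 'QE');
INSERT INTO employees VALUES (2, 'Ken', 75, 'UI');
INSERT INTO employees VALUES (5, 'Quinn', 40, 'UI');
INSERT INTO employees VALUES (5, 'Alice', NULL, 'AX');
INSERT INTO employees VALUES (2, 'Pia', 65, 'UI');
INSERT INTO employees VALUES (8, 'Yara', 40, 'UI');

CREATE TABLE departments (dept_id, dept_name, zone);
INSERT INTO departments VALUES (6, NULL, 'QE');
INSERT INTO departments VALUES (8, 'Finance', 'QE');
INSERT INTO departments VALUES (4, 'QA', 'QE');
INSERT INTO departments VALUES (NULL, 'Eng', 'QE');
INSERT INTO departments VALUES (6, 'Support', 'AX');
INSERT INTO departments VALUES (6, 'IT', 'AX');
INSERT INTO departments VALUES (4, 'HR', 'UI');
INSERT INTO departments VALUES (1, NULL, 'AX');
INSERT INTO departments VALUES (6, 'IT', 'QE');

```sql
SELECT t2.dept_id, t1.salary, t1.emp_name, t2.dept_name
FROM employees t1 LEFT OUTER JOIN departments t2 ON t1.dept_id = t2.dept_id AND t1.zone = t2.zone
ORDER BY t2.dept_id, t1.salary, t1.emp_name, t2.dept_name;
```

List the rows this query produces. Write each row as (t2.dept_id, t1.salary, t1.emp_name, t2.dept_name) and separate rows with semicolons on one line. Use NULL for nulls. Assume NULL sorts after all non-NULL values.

(6, 70, Mona, IT); (6, 70, Mona, Support); (6, 90, Sara, IT); (6, 90, Sara, NULL); (NULL, 40, Quinn, NULL); (NULL, 40, Yara, NULL); (NULL, 45, Mona, NULL); (NULL, 65, Pia, NULL); (NULL, 75, Ken, NULL); (NULL, NULL, Alice, NULL)

LEFT JOIN keeps every row from `employees`; unmatched rows get NULL for `departments`'s columns.
Matching on t1.dept_id = t2.dept_id AND t1.zone = t2.zone. A NULL in a compared column never satisfies the condition.
- dept_id=6, zone=QE: 2 matching t2 row(s), so 2 row(s) emitted.
- dept_id=6, zone=AX: 2 matching t2 row(s), so 2 row(s) emitted.
- dept_id=NULL, zone=QE: no t2 row matches, row kept with t2 columns NULL.
- dept_id=2, zone=UI: no t2 row matches, row kept with t2 columns NULL.
- dept_id=5, zone=UI: no t2 row matches, row kept with t2 columns NULL.
- dept_id=5, zone=AX: no t2 row matches, row kept with t2 columns NULL.
- dept_id=2, zone=UI: no t2 row matches, row kept with t2 columns NULL.
- dept_id=8, zone=UI: no t2 row matches, row kept with t2 columns NULL.
After projecting and ordering:
t2.dept_id | t1.salary | t1.emp_name | t2.dept_name
6 | 70 | Mona | IT
6 | 70 | Mona | Support
6 | 90 | Sara | IT
6 | 90 | Sara | NULL
NULL | 40 | Quinn | NULL
NULL | 40 | Yara | NULL
NULL | 45 | Mona | NULL
NULL | 65 | Pia | NULL
NULL | 75 | Ken | NULL
NULL | NULL | Alice | NULL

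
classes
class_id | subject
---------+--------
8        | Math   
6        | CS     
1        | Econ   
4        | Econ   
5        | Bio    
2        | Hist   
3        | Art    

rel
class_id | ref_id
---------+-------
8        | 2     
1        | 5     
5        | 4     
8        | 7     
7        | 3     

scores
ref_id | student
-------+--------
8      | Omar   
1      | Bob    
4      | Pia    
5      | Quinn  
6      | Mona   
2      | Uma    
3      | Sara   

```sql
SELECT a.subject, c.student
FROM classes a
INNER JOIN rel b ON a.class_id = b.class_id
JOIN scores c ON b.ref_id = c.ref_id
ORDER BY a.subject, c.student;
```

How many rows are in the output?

Evaluate left to right. First `classes a INNER JOIN rel b` on class_id: 4 row(s).
Then INNER JOIN `scores c` on ref_id: keep only rows whose b.ref_id appears in c.
Result: 3 row(s).

3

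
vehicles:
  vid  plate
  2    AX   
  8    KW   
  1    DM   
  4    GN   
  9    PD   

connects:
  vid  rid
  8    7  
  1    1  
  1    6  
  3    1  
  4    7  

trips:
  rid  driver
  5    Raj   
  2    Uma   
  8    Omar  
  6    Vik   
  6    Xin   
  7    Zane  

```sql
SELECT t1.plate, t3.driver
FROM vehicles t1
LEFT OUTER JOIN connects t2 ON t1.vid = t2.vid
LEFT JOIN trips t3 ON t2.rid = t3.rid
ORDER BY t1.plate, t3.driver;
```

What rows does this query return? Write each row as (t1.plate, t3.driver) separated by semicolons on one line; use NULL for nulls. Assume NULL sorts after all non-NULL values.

Joins associate left-to-right: vehicles LEFT JOIN connects on vid gives 6 intermediate row(s).
Then LEFT JOIN `trips t3` on rid: each of those 6 rows is kept; rows whose t2.rid has no match in t3 get NULL for t3's columns.

(AX, NULL); (DM, Vik); (DM, Xin); (DM, NULL); (GN, Zane); (KW, Zane); (PD, NULL)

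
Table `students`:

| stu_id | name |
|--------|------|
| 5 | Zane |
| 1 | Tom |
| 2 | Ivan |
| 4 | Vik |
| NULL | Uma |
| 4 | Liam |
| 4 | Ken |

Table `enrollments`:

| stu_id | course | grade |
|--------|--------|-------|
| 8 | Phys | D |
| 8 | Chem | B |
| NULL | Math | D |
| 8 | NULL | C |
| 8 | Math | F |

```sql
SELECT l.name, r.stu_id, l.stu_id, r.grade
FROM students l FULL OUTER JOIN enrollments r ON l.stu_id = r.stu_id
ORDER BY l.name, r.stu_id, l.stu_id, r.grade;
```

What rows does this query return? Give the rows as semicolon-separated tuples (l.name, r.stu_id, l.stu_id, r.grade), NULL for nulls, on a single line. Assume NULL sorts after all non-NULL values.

FULL OUTER JOIN keeps every row from both sides; unmatched rows get NULL for the other side's columns.
Matching on l.stu_id = r.stu_id. A NULL in a compared column never satisfies the condition.
- l[0] stu_id=5 → no match; kept with NULLs on the r side.
- l[1] stu_id=1 → no match; kept with NULLs on the r side.
- l[2] stu_id=2 → no match; kept with NULLs on the r side.
- l[3] stu_id=4 → no match; kept with NULLs on the r side.
- l[4] stu_id=NULL → no match; kept with NULLs on the r side.
- l[5] stu_id=4 → no match; kept with NULLs on the r side.
- l[6] stu_id=4 → no match; kept with NULLs on the r side.
- 5 row(s) from r found no l partner → padded with NULL.

(Ivan, NULL, 2, NULL); (Ken, NULL, 4, NULL); (Liam, NULL, 4, NULL); (Tom, NULL, 1, NULL); (Uma, NULL, NULL, NULL); (Vik, NULL, 4, NULL); (Zane, NULL, 5, NULL); (NULL, 8, NULL, B); (NULL, 8, NULL, C); (NULL, 8, NULL, D); (NULL, 8, NULL, F); (NULL, NULL, NULL, D)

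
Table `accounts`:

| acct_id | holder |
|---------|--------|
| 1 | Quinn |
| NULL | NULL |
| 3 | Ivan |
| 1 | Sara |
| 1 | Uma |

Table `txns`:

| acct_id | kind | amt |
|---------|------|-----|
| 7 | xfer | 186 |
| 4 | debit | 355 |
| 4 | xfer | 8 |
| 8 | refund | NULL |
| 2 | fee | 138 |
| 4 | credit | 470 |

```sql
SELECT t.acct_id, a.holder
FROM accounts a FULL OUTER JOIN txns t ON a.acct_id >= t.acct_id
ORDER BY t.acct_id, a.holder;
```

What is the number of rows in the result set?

10

FULL OUTER JOIN keeps every row from both sides; unmatched rows get NULL for the other side's columns.
Matching on a.acct_id >= t.acct_id. A NULL in a compared column never satisfies the condition.
- a[0] acct_id=1 → no match; kept with NULLs on the t side.
- a[1] acct_id=NULL → no match; kept with NULLs on the t side.
- a[2] acct_id=3 → 1 match(es) in t → 1 row(s).
- a[3] acct_id=1 → no match; kept with NULLs on the t side.
- a[4] acct_id=1 → no match; kept with NULLs on the t side.
- 5 t row(s) had no a match → kept, a columns NULL.
Total: 1 matched + 9 padded = 10 rows.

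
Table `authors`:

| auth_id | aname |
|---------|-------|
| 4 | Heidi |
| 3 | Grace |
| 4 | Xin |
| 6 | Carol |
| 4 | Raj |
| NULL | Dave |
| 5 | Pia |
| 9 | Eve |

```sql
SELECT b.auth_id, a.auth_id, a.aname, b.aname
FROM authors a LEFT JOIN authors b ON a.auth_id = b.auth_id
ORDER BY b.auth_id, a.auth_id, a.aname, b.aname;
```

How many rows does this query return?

14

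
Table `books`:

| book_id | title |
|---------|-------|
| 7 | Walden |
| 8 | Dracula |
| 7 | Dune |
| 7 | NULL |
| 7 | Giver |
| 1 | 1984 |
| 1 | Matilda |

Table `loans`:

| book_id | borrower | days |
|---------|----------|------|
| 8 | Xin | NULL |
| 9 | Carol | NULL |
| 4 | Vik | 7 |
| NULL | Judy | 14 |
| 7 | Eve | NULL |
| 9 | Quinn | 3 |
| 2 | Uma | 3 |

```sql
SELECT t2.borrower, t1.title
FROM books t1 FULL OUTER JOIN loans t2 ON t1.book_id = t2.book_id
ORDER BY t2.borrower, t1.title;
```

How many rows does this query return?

12

FULL OUTER JOIN keeps every row from both sides; unmatched rows get NULL for the other side's columns.
Matching on t1.book_id = t2.book_id. A NULL in a compared column never satisfies the condition.
- book_id=7: 1 matching t2 row(s), so 1 row(s) emitted.
- book_id=8: 1 matching t2 row(s), so 1 row(s) emitted.
- book_id=7: 1 matching t2 row(s), so 1 row(s) emitted.
- book_id=7: 1 matching t2 row(s), so 1 row(s) emitted.
- book_id=7: 1 matching t2 row(s), so 1 row(s) emitted.
- book_id=1: no t2 row matches, row kept with t2 columns NULL.
- book_id=1: no t2 row matches, row kept with t2 columns NULL.
- 5 t2 row(s) had no t1 match → kept, t1 columns NULL.
Total: 5 matched + 7 padded = 12 rows.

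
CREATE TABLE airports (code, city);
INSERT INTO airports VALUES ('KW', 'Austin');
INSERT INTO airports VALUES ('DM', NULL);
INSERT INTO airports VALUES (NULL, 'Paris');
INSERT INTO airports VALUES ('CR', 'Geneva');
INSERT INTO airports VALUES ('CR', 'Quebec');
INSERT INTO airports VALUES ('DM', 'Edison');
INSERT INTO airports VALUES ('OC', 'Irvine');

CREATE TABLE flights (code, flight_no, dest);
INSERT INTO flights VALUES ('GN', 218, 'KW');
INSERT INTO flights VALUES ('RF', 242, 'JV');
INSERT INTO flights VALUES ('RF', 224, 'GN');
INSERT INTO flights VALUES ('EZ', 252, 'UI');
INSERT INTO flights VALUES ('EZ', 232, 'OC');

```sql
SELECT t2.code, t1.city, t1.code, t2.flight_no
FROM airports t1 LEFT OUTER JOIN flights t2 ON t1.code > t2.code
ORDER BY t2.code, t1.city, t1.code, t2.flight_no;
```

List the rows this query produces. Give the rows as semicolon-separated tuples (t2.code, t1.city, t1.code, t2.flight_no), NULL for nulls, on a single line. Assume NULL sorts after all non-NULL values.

(EZ, Austin, KW, 232); (EZ, Austin, KW, 252); (EZ, Irvine, OC, 232); (EZ, Irvine, OC, 252); (GN, Austin, KW, 218); (GN, Irvine, OC, 218); (NULL, Edison, DM, NULL); (NULL, Geneva, CR, NULL); (NULL, Paris, NULL, NULL); (NULL, Quebec, CR, NULL); (NULL, NULL, DM, NULL)

LEFT JOIN keeps every row from `airports`; unmatched rows get NULL for `flights`'s columns.
Matching on t1.code > t2.code. A NULL in a compared column never satisfies the condition.
Matched pairs: 6; unmatched t1 rows kept: 5.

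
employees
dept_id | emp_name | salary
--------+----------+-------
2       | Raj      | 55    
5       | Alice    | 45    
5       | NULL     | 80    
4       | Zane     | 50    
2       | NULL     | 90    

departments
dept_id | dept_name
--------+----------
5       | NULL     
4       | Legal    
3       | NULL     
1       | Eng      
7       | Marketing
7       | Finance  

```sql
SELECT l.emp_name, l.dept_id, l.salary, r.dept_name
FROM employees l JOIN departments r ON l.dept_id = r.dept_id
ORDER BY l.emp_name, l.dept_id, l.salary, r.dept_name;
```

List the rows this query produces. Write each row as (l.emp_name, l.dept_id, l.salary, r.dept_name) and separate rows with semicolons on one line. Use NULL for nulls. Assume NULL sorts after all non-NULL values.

(Alice, 5, 45, NULL); (Zane, 4, 50, Legal); (NULL, 5, 80, NULL)

INNER JOIN keeps only pairs where the ON condition holds.
Matching on l.dept_id = r.dept_id.
- l[0] dept_id=2 → no match; dropped.
- l[1] dept_id=5 → 1 match(es) in r → 1 row(s).
- l[2] dept_id=5 → 1 match(es) in r → 1 row(s).
- l[3] dept_id=4 → 1 match(es) in r → 1 row(s).
- l[4] dept_id=2 → no match; dropped.
After projecting and ordering:
l.emp_name | l.dept_id | l.salary | r.dept_name
Alice | 5 | 45 | NULL
Zane | 4 | 50 | Legal
NULL | 5 | 80 | NULL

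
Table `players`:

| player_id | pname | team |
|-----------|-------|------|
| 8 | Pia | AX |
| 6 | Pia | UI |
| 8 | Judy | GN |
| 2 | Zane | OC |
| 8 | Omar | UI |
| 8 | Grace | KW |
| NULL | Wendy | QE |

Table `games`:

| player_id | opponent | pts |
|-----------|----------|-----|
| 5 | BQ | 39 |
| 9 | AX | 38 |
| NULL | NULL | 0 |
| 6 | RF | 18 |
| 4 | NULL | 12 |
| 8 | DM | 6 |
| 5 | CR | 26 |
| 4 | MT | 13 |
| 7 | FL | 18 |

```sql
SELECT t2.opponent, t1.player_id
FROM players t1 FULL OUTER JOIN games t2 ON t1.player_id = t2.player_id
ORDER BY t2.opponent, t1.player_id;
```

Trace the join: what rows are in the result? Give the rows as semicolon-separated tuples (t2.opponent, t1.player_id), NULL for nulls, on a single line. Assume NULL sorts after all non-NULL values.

(AX, NULL); (BQ, NULL); (CR, NULL); (DM, 8); (DM, 8); (DM, 8); (DM, 8); (FL, NULL); (MT, NULL); (RF, 6); (NULL, 2); (NULL, NULL); (NULL, NULL); (NULL, NULL)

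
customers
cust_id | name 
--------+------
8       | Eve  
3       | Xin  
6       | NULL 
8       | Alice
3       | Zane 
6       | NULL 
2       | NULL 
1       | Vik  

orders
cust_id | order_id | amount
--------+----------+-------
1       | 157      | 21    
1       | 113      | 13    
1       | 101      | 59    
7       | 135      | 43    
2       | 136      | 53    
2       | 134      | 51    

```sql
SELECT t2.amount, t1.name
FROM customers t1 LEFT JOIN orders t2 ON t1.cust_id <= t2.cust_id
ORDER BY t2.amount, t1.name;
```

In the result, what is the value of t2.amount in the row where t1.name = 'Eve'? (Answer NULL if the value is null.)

NULL

LEFT JOIN keeps every row from `customers`; unmatched rows get NULL for `orders`'s columns.
Matching on t1.cust_id <= t2.cust_id.
Matched pairs: 13; unmatched t1 rows kept: 2.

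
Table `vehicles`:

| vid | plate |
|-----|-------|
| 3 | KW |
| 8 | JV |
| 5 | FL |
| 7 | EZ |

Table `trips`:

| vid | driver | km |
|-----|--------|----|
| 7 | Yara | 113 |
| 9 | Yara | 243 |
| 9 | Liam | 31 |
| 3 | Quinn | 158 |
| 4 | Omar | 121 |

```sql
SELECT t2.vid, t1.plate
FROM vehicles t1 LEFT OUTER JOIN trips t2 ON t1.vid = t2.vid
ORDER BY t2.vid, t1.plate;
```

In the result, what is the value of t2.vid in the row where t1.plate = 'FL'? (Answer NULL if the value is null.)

LEFT JOIN keeps every row from `vehicles`; unmatched rows get NULL for `trips`'s columns.
Matching on t1.vid = t2.vid.
- t1 (vid=3) pairs with 1 row(s) of t2.
- t1 (vid=8) has no partner → padded with NULL.
- t1 (vid=5) has no partner → padded with NULL.
- t1 (vid=7) pairs with 1 row(s) of t2.

NULL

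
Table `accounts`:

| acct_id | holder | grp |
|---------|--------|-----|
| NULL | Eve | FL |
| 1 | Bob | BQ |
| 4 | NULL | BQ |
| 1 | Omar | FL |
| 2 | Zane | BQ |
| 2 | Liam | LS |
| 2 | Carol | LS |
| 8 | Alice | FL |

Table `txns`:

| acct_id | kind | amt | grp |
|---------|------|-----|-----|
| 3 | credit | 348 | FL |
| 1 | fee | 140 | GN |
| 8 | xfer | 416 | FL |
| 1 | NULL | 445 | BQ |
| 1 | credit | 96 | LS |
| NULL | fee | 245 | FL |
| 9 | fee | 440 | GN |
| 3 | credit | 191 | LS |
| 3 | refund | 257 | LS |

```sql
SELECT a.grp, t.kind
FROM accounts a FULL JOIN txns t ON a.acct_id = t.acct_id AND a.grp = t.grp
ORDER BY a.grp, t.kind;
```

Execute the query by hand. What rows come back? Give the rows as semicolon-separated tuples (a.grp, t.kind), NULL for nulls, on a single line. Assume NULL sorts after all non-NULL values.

(BQ, NULL); (BQ, NULL); (BQ, NULL); (FL, xfer); (FL, NULL); (FL, NULL); (LS, NULL); (LS, NULL); (NULL, credit); (NULL, credit); (NULL, credit); (NULL, fee); (NULL, fee); (NULL, fee); (NULL, refund)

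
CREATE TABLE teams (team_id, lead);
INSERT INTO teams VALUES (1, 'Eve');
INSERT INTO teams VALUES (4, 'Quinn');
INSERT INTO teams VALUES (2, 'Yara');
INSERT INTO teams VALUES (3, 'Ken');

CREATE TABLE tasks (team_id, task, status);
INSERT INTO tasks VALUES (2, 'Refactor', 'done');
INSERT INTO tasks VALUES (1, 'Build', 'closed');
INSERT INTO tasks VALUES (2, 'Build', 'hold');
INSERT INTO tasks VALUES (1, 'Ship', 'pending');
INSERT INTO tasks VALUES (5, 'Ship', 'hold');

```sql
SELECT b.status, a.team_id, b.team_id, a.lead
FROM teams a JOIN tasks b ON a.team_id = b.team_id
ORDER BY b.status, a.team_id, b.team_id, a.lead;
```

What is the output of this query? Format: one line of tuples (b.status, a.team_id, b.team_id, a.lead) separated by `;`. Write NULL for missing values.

INNER JOIN keeps only pairs where the ON condition holds.
Matching on a.team_id = b.team_id.
- team_id=1: 2 matching b row(s), so 2 row(s) emitted.
- team_id=4: no matching b row, dropped.
- team_id=2: 2 matching b row(s), so 2 row(s) emitted.
- team_id=3: no matching b row, dropped.
After projecting and ordering:
b.status | a.team_id | b.team_id | a.lead
closed | 1 | 1 | Eve
done | 2 | 2 | Yara
hold | 2 | 2 | Yara
pending | 1 | 1 | Eve

(closed, 1, 1, Eve); (done, 2, 2, Yara); (hold, 2, 2, Yara); (pending, 1, 1, Eve)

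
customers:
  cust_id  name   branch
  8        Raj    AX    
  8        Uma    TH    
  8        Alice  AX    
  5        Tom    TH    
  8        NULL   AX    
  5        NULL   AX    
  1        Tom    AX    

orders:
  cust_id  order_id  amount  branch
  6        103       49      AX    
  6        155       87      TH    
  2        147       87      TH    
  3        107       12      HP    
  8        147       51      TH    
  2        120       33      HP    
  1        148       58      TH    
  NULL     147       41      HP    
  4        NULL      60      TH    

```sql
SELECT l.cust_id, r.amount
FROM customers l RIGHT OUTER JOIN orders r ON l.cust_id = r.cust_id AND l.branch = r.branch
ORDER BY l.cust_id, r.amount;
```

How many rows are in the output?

9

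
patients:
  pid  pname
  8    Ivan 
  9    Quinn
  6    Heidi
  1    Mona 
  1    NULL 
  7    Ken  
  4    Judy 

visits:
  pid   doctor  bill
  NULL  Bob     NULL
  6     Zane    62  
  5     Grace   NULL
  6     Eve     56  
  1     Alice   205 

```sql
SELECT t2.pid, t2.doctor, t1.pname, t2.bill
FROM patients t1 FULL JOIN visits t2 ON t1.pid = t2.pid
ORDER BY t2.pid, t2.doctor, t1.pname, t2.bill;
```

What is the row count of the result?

FULL OUTER JOIN keeps every row from both sides; unmatched rows get NULL for the other side's columns.
Matching on t1.pid = t2.pid. A NULL in a compared column never satisfies the condition.
- pid=8: no t2 row matches, row kept with t2 columns NULL.
- pid=9: no t2 row matches, row kept with t2 columns NULL.
- pid=6: 2 matching t2 row(s), so 2 row(s) emitted.
- pid=1: 1 matching t2 row(s), so 1 row(s) emitted.
- pid=1: 1 matching t2 row(s), so 1 row(s) emitted.
- pid=7: no t2 row matches, row kept with t2 columns NULL.
- pid=4: no t2 row matches, row kept with t2 columns NULL.
- 2 row(s) from t2 found no t1 partner → padded with NULL.
Total: 4 matched + 6 padded = 10 rows.

10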